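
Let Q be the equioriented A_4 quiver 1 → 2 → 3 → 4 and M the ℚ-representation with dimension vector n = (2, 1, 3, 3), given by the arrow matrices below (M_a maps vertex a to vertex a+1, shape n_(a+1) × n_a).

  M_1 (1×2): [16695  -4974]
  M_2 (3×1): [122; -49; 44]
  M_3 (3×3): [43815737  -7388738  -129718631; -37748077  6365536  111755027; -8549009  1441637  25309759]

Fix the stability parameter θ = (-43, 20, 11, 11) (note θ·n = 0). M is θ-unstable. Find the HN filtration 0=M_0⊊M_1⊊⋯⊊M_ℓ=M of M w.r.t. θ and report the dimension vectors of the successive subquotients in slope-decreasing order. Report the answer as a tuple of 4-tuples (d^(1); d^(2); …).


Interval decomposition of M: I[1,1], I[1,4], I[3,3], I[3,4], I[4,4].
HN type (ℓ=3): μ^(1)=14; μ^(2)=11; μ^(3)=-43

((0, 1, 1, 1); (0, 0, 2, 2); (2, 0, 0, 0))


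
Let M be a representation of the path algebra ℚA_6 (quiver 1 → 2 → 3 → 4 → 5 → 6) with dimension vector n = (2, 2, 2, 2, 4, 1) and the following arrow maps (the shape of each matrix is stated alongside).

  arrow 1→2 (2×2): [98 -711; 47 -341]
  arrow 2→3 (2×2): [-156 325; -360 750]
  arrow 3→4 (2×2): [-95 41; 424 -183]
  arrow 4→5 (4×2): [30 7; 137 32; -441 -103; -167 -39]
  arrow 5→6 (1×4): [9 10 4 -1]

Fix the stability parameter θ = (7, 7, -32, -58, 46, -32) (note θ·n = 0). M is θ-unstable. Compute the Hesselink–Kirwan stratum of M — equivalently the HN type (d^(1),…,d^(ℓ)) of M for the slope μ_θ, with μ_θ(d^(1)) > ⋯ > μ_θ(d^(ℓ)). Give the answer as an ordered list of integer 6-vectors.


Interval decomposition of M: I[1,2], I[1,6], I[3,5], I[5,5]^2.
HN type (ℓ=4): μ^(1)=46; μ^(2)=7; μ^(3)=-19; μ^(4)=-45

((0, 0, 0, 0, 3, 0); (1, 1, 0, 0, 1, 1); (1, 1, 1, 1, 0, 0); (0, 0, 1, 1, 0, 0))


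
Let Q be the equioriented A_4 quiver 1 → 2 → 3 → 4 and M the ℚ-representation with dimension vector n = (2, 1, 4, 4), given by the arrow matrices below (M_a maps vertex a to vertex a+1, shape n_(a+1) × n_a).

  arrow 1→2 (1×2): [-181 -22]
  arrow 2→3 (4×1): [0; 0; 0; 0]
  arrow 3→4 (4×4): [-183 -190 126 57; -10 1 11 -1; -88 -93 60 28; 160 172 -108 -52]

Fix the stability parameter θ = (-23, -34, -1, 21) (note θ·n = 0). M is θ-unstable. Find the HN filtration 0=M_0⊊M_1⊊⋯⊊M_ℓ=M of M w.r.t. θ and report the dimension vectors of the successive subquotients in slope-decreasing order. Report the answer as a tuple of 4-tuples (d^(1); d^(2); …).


Interval decomposition of M: I[1,1], I[1,2], I[3,3], I[3,4]^3, I[4,4].
HN type (ℓ=4): μ^(1)=21; μ^(2)=-1; μ^(3)=-23; μ^(4)=-57/2

((0, 0, 0, 4); (0, 0, 4, 0); (1, 0, 0, 0); (1, 1, 0, 0))


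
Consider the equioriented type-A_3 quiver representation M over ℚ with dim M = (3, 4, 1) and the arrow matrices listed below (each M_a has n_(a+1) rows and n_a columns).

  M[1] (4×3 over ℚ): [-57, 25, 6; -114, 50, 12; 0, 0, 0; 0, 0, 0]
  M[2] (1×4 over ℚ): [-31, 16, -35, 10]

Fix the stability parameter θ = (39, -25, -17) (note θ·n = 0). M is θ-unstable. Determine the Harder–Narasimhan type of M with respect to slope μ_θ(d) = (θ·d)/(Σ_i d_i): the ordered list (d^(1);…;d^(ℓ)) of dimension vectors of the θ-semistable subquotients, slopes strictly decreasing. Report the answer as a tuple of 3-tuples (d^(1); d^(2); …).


Barcode: M ≅ I[1,1]^2, I[1,3], I[2,2]^3. HN layers by μ_θ (3 steps, strictly decreasing):
  μ^(1)=39; μ^(2)=-1; μ^(3)=-25

((2, 0, 0); (1, 1, 1); (0, 3, 0))


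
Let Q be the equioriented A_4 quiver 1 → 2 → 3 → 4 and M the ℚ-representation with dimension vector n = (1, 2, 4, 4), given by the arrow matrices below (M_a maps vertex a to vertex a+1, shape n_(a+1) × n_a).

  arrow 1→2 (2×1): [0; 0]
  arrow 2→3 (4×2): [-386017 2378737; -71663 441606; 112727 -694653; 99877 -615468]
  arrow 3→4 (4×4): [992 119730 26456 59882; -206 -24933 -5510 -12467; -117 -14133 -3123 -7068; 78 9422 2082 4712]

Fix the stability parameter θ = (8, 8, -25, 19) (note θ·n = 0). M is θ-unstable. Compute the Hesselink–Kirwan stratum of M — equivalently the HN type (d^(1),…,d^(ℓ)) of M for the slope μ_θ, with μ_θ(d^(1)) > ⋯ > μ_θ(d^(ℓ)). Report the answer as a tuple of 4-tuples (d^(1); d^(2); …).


Interval decomposition of M: I[1,1], I[2,4]^2, I[3,3]^2, I[4,4]^2.
HN type (ℓ=4): μ^(1)=19; μ^(2)=8; μ^(3)=-17/2; μ^(4)=-25

((0, 0, 0, 4); (1, 0, 0, 0); (0, 2, 2, 0); (0, 0, 2, 0))


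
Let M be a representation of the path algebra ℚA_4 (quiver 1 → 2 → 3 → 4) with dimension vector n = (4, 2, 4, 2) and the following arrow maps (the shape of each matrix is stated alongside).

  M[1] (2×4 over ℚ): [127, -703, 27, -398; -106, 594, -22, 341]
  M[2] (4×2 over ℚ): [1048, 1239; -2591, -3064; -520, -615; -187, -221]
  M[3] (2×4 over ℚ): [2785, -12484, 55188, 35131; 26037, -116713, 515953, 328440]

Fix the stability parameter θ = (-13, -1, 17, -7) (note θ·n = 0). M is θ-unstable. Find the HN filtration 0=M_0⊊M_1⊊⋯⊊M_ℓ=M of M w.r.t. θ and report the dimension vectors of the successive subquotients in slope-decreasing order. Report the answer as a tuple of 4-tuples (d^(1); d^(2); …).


Barcode: M ≅ I[1,1]^2, I[1,3], I[1,4], I[3,3], I[3,4]. HN layers by μ_θ (4 steps, strictly decreasing):
  μ^(1)=17; μ^(2)=5; μ^(3)=-1; μ^(4)=-13

((0, 0, 2, 0); (0, 0, 2, 2); (0, 2, 0, 0); (4, 0, 0, 0))


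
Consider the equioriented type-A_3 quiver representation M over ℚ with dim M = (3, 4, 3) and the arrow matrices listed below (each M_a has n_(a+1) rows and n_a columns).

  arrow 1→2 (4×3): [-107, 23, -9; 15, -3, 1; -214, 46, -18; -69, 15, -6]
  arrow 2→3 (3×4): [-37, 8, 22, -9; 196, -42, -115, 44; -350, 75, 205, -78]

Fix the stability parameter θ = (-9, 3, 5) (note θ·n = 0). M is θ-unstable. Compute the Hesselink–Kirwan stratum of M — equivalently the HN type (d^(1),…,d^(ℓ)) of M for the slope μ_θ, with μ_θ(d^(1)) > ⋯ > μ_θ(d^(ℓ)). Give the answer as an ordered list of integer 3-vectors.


Barcode: M ≅ I[1,1], I[1,3]^2, I[2,2], I[2,3]. HN layers by μ_θ (3 steps, strictly decreasing):
  μ^(1)=5; μ^(2)=3; μ^(3)=-9

((0, 0, 3); (0, 4, 0); (3, 0, 0))


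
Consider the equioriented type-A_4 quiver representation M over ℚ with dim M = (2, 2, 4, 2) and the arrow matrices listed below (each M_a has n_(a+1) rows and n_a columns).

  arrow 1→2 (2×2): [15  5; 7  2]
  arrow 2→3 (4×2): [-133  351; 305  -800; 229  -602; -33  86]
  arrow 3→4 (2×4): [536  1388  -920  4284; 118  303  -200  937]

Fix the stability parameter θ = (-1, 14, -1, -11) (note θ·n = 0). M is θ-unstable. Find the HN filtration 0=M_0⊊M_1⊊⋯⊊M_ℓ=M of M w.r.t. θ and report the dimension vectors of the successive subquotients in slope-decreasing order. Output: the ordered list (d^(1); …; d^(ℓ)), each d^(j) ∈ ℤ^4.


Interval decomposition of M: I[1,3]^2, I[3,4]^2.
HN type (ℓ=3): μ^(1)=13/2; μ^(2)=-1; μ^(3)=-6

((0, 2, 2, 0); (2, 0, 0, 0); (0, 0, 2, 2))


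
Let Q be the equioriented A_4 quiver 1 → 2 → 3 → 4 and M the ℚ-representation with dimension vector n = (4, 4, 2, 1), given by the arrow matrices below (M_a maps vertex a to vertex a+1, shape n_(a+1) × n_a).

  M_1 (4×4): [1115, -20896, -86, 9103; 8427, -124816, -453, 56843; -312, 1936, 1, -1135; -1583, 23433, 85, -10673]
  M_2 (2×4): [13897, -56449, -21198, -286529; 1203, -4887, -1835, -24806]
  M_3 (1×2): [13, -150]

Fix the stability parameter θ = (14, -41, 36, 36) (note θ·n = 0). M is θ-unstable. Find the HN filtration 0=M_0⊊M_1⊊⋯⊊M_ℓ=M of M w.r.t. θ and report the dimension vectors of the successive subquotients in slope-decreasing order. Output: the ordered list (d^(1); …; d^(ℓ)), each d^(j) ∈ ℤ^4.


Barcode: M ≅ I[1,2]^2, I[1,3], I[1,4]. HN layers by μ_θ (2 steps, strictly decreasing):
  μ^(1)=36; μ^(2)=-27/2

((0, 0, 2, 1); (4, 4, 0, 0))


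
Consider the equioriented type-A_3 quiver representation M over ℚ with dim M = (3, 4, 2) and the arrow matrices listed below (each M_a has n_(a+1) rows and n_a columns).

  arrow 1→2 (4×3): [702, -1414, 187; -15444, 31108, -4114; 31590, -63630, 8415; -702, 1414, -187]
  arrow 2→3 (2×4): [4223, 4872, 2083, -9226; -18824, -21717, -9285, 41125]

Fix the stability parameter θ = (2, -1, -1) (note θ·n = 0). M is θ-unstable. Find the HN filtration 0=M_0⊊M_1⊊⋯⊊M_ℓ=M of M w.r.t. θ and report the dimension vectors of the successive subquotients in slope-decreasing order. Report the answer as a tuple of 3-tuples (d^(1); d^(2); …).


Barcode: M ≅ I[1,1]^2, I[1,2], I[2,2], I[2,3]^2. HN layers by μ_θ (3 steps, strictly decreasing):
  μ^(1)=2; μ^(2)=1/2; μ^(3)=-1

((2, 0, 0); (1, 1, 0); (0, 3, 2))


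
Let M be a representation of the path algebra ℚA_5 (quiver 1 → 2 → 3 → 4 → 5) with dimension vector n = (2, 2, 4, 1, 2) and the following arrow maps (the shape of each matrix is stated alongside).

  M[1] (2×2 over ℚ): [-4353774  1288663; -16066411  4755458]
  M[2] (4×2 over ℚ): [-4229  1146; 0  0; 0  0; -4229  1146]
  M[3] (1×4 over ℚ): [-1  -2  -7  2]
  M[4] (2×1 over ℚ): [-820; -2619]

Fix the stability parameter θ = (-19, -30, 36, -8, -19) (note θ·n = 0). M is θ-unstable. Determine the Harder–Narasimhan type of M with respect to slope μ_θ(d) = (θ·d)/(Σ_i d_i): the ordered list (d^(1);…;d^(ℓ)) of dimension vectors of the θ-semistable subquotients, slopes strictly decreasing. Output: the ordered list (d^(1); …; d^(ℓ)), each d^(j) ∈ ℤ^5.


Barcode: M ≅ I[1,2], I[1,5], I[3,3]^3, I[5,5]. HN layers by μ_θ (4 steps, strictly decreasing):
  μ^(1)=36; μ^(2)=3; μ^(3)=-19; μ^(4)=-49/2

((0, 0, 3, 0, 0); (0, 0, 1, 1, 1); (0, 0, 0, 0, 1); (2, 2, 0, 0, 0))


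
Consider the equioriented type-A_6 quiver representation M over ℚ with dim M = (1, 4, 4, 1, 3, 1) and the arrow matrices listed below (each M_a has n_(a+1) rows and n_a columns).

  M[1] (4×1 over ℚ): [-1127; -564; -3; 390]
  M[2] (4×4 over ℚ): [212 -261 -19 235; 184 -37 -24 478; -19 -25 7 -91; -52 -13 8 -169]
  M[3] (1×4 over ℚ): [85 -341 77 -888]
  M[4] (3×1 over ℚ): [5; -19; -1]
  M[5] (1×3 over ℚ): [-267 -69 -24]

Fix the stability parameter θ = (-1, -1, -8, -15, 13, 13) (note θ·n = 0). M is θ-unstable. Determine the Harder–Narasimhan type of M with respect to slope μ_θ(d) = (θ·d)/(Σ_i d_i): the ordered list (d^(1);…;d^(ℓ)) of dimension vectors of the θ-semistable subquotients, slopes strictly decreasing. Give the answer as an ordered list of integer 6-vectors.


Interval decomposition of M: I[1,5], I[2,3]^3, I[5,5], I[5,6].
HN type (ℓ=3): μ^(1)=13; μ^(2)=-9/2; μ^(3)=-25/4

((0, 0, 0, 0, 3, 1); (0, 3, 3, 0, 0, 0); (1, 1, 1, 1, 0, 0))


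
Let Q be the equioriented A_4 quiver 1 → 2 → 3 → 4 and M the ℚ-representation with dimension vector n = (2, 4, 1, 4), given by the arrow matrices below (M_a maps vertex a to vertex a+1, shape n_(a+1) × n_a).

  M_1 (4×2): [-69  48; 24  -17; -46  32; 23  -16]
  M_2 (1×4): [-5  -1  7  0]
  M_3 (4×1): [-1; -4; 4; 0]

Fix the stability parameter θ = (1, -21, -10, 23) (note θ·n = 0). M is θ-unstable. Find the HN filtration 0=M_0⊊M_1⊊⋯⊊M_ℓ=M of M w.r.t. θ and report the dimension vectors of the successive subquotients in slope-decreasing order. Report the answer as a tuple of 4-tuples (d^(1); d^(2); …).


Barcode: M ≅ I[1,2], I[1,4], I[2,2]^2, I[4,4]^3. HN layers by μ_θ (3 steps, strictly decreasing):
  μ^(1)=23; μ^(2)=-10; μ^(3)=-21

((0, 0, 0, 4); (2, 2, 1, 0); (0, 2, 0, 0))


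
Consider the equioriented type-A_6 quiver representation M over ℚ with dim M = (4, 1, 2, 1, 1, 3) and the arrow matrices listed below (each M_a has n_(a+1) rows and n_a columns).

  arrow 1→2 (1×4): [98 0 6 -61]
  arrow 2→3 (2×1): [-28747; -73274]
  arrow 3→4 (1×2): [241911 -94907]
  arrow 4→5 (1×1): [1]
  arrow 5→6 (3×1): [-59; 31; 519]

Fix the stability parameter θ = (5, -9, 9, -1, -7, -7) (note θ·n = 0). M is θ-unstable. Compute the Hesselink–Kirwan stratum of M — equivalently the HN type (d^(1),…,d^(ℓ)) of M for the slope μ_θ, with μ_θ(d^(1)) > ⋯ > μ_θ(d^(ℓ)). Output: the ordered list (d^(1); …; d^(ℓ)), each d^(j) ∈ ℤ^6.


Barcode: M ≅ I[1,1]^3, I[1,6], I[3,3], I[6,6]^2. HN layers by μ_θ (5 steps, strictly decreasing):
  μ^(1)=9; μ^(2)=5; μ^(3)=-3/2; μ^(4)=-2; μ^(5)=-7

((0, 0, 1, 0, 0, 0); (3, 0, 0, 0, 0, 0); (0, 0, 1, 1, 1, 1); (1, 1, 0, 0, 0, 0); (0, 0, 0, 0, 0, 2))


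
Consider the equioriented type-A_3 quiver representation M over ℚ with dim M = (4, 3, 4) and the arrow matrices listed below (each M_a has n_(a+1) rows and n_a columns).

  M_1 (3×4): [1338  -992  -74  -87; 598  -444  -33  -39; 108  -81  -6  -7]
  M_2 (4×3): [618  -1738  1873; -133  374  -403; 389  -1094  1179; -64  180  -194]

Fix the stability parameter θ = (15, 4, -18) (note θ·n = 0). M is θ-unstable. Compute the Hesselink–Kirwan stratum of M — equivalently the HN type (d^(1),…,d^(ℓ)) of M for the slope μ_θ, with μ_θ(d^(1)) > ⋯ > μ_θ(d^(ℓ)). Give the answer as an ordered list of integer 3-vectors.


Barcode: M ≅ I[1,1], I[1,2], I[1,3]^2, I[3,3]^2. HN layers by μ_θ (4 steps, strictly decreasing):
  μ^(1)=15; μ^(2)=19/2; μ^(3)=1/3; μ^(4)=-18

((1, 0, 0); (1, 1, 0); (2, 2, 2); (0, 0, 2))


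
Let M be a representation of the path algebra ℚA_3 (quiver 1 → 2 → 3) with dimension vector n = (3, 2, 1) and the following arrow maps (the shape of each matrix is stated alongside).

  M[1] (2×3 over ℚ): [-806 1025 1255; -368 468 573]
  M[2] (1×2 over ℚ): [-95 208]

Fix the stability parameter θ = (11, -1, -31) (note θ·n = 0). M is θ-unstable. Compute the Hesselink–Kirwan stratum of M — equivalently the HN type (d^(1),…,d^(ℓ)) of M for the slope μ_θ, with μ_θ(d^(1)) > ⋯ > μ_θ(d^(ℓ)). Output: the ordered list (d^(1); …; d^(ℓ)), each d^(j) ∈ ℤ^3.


Interval decomposition of M: I[1,1], I[1,2], I[1,3].
HN type (ℓ=3): μ^(1)=11; μ^(2)=5; μ^(3)=-7

((1, 0, 0); (1, 1, 0); (1, 1, 1))


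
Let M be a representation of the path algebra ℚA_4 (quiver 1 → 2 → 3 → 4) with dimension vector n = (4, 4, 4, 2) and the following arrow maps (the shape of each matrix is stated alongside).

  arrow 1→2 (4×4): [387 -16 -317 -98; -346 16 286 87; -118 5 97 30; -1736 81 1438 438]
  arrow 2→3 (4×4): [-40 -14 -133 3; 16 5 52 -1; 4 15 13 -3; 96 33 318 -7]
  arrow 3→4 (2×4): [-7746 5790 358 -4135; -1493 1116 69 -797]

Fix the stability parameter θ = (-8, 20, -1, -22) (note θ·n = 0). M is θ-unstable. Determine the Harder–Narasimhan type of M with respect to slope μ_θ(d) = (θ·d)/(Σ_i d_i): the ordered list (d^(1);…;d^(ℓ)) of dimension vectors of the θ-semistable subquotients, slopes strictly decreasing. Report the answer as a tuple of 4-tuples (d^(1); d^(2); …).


Via rank(M_{q-1}∘⋯∘M_p): M ≅ I[1,2], I[1,3], I[1,4]^2, I[3,3].
μ_θ-semistable layers: μ^(1)=20; μ^(2)=19/2; μ^(3)=-1; μ^(4)=-8

((0, 1, 0, 0); (0, 1, 1, 0); (0, 2, 3, 2); (4, 0, 0, 0))


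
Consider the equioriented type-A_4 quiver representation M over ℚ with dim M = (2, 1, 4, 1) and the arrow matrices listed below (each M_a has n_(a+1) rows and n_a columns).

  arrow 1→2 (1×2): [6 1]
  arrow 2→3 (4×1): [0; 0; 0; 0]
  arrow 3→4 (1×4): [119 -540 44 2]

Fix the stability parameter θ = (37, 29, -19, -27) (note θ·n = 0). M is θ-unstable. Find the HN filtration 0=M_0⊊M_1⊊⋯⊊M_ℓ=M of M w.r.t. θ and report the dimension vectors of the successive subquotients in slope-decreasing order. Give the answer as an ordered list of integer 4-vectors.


Via rank(M_{q-1}∘⋯∘M_p): M ≅ I[1,1], I[1,2], I[3,3]^3, I[3,4].
μ_θ-semistable layers: μ^(1)=37; μ^(2)=33; μ^(3)=-19; μ^(4)=-23

((1, 0, 0, 0); (1, 1, 0, 0); (0, 0, 3, 0); (0, 0, 1, 1))


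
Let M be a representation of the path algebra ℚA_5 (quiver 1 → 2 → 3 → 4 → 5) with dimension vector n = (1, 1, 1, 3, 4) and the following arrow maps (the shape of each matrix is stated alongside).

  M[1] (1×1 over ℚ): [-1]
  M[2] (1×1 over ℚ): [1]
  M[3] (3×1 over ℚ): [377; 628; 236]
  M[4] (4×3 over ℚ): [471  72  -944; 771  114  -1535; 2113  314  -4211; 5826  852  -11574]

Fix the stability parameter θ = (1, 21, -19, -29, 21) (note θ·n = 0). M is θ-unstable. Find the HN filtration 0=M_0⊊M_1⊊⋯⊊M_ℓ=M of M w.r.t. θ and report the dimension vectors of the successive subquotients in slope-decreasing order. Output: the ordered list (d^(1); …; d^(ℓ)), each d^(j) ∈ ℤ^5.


Barcode: M ≅ I[1,5], I[4,4], I[4,5], I[5,5]^2. HN layers by μ_θ (3 steps, strictly decreasing):
  μ^(1)=21; μ^(2)=-13/2; μ^(3)=-29

((0, 0, 0, 0, 4); (1, 1, 1, 1, 0); (0, 0, 0, 2, 0))


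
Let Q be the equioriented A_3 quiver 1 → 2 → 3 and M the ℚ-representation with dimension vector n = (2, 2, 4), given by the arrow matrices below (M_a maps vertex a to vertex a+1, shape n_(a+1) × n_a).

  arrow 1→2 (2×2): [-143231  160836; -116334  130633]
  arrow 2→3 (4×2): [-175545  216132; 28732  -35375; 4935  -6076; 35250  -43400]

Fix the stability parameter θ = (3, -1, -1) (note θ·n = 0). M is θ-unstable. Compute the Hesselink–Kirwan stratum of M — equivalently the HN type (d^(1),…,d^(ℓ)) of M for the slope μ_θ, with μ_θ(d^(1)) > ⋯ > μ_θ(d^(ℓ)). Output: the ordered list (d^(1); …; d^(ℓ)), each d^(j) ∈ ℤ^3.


Interval decomposition of M: I[1,3]^2, I[3,3]^2.
HN type (ℓ=2): μ^(1)=1/3; μ^(2)=-1

((2, 2, 2); (0, 0, 2))


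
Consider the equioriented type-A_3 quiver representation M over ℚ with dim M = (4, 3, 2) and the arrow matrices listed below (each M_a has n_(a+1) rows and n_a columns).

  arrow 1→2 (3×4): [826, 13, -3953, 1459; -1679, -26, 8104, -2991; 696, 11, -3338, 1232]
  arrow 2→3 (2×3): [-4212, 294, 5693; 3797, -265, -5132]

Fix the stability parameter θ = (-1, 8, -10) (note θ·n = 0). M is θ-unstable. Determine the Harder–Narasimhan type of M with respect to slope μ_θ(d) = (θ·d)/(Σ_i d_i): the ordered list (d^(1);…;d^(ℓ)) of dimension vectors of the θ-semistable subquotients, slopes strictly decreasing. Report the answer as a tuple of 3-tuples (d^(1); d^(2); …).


Barcode: M ≅ I[1,1], I[1,2], I[1,3]^2. HN layers by μ_θ (2 steps, strictly decreasing):
  μ^(1)=8; μ^(2)=-1

((0, 1, 0); (4, 2, 2))


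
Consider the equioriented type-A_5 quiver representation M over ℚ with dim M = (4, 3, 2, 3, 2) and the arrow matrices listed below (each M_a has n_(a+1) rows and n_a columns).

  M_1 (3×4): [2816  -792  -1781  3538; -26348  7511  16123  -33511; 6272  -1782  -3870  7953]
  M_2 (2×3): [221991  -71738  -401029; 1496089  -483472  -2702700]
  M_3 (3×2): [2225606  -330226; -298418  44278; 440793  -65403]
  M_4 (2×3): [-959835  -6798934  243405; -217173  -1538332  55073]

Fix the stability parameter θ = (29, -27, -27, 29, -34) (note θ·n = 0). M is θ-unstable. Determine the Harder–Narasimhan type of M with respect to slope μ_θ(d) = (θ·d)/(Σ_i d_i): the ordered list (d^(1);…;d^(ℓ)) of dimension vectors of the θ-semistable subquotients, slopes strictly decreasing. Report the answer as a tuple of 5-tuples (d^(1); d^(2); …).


Barcode: M ≅ I[1,1], I[1,2], I[1,3], I[1,5], I[4,4], I[4,5]. HN layers by μ_θ (4 steps, strictly decreasing):
  μ^(1)=29; μ^(2)=1; μ^(3)=-5/2; μ^(4)=-25/3

((1, 0, 0, 1, 0); (1, 1, 0, 0, 0); (0, 0, 0, 2, 2); (2, 2, 2, 0, 0))


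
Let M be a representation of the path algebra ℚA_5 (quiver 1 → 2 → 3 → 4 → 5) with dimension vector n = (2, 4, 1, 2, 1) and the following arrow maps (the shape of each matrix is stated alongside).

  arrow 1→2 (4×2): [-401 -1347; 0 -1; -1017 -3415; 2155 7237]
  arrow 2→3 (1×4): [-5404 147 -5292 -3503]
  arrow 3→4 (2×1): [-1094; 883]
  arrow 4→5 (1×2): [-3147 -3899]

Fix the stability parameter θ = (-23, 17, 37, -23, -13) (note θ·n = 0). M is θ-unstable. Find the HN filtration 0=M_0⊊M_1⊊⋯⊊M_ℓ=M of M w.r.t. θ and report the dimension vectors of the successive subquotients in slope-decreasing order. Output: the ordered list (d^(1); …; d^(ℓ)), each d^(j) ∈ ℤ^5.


Interval decomposition of M: I[1,2], I[1,5], I[2,2]^2, I[4,4].
HN type (ℓ=3): μ^(1)=17; μ^(2)=9/2; μ^(3)=-23

((0, 3, 0, 0, 0); (0, 1, 1, 1, 1); (2, 0, 0, 1, 0))


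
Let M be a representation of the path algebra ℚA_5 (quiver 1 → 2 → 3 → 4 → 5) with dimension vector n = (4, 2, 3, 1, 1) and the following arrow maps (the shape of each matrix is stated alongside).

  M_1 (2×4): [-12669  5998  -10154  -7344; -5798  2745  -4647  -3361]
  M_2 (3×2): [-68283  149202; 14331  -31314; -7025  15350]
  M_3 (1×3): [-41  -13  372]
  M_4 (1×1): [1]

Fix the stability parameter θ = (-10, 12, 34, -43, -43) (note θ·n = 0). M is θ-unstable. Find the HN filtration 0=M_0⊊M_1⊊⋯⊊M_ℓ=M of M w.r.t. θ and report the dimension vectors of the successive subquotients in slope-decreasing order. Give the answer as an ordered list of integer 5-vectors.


Interval decomposition of M: I[1,1]^2, I[1,2], I[1,3], I[3,3], I[3,5].
HN type (ℓ=4): μ^(1)=34; μ^(2)=12; μ^(3)=-10; μ^(4)=-52/3

((0, 0, 2, 0, 0); (0, 2, 0, 0, 0); (4, 0, 0, 0, 0); (0, 0, 1, 1, 1))


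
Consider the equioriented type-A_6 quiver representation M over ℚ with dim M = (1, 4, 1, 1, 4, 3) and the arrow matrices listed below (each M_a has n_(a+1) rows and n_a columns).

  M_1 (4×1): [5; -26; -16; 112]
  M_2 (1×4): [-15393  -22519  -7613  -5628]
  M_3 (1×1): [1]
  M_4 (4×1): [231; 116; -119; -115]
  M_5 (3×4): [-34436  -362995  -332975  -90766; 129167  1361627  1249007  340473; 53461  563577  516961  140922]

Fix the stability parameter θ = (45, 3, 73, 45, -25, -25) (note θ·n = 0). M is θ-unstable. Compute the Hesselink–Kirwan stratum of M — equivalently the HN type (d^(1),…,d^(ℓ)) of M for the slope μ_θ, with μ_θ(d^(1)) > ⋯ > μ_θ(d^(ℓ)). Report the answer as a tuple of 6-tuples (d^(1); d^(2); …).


Via rank(M_{q-1}∘⋯∘M_p): M ≅ I[1,6], I[2,2]^3, I[5,5], I[5,6]^2.
μ_θ-semistable layers: μ^(1)=58/3; μ^(2)=3; μ^(3)=-25

((1, 1, 1, 1, 1, 1); (0, 3, 0, 0, 0, 0); (0, 0, 0, 0, 3, 2))


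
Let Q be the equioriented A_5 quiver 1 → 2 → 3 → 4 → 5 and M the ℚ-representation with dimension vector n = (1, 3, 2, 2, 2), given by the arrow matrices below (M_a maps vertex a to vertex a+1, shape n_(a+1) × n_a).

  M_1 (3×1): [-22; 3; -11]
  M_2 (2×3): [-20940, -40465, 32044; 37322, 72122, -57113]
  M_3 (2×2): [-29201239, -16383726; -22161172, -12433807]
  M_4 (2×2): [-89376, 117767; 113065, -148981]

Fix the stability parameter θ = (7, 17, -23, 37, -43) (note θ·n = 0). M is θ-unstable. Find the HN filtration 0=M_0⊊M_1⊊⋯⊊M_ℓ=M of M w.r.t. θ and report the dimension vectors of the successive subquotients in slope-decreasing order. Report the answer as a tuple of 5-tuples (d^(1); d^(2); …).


Barcode: M ≅ I[1,5], I[2,2], I[2,5]. HN layers by μ_θ (3 steps, strictly decreasing):
  μ^(1)=17; μ^(2)=-1; μ^(3)=-3

((0, 1, 0, 0, 0); (1, 1, 1, 1, 1); (0, 1, 1, 1, 1))


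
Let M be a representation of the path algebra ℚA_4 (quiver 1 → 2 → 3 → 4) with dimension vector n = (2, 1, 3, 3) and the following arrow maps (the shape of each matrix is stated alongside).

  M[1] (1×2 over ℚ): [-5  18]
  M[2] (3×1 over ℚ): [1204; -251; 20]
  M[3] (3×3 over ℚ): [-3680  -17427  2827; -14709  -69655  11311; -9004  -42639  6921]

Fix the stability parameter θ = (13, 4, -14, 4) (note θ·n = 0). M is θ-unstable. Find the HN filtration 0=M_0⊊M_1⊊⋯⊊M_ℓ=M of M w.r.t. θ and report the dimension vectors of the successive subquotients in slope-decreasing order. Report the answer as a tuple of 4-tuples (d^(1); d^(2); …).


Barcode: M ≅ I[1,1], I[1,4], I[3,4]^2. HN layers by μ_θ (4 steps, strictly decreasing):
  μ^(1)=13; μ^(2)=4; μ^(3)=1; μ^(4)=-14

((1, 0, 0, 0); (0, 0, 0, 3); (1, 1, 1, 0); (0, 0, 2, 0))


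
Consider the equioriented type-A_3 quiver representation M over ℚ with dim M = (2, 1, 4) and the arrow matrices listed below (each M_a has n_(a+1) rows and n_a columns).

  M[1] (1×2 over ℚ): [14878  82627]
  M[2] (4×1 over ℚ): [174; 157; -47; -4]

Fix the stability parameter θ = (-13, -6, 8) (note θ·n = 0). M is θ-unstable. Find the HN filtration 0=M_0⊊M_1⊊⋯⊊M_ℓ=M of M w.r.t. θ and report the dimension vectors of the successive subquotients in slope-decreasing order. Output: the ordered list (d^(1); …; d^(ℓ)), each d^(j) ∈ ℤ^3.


Interval decomposition of M: I[1,1], I[1,3], I[3,3]^3.
HN type (ℓ=3): μ^(1)=8; μ^(2)=-6; μ^(3)=-13

((0, 0, 4); (0, 1, 0); (2, 0, 0))


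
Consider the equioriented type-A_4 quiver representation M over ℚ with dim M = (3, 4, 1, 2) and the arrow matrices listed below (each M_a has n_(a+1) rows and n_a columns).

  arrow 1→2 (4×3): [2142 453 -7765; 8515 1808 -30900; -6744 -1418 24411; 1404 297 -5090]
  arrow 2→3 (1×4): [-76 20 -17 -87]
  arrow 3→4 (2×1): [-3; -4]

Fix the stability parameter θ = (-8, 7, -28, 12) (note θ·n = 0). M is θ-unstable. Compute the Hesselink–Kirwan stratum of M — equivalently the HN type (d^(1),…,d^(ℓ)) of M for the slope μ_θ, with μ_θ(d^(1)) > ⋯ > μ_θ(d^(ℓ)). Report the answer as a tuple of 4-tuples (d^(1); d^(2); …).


Via rank(M_{q-1}∘⋯∘M_p): M ≅ I[1,2]^2, I[1,4], I[2,2], I[4,4].
μ_θ-semistable layers: μ^(1)=12; μ^(2)=7; μ^(3)=-8; μ^(4)=-29/3

((0, 0, 0, 2); (0, 3, 0, 0); (2, 0, 0, 0); (1, 1, 1, 0))


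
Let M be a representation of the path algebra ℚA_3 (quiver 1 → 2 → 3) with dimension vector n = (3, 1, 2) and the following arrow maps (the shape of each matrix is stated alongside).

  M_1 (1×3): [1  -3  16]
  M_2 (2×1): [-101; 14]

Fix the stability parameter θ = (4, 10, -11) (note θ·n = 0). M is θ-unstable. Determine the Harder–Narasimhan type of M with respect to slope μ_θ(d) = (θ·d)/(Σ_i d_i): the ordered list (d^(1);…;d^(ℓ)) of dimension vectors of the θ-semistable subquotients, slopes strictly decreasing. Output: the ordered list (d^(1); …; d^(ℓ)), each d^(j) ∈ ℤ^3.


Barcode: M ≅ I[1,1]^2, I[1,3], I[3,3]. HN layers by μ_θ (3 steps, strictly decreasing):
  μ^(1)=4; μ^(2)=1; μ^(3)=-11

((2, 0, 0); (1, 1, 1); (0, 0, 1))


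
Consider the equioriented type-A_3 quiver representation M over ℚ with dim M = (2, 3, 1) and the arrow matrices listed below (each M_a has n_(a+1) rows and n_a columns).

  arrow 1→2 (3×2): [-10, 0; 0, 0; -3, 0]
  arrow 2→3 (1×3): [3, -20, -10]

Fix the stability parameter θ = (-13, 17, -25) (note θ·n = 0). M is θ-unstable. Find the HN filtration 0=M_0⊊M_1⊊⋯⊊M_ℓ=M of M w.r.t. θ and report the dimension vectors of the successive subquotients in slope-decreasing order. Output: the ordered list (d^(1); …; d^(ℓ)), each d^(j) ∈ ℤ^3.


Interval decomposition of M: I[1,1], I[1,2], I[2,2], I[2,3].
HN type (ℓ=3): μ^(1)=17; μ^(2)=-4; μ^(3)=-13

((0, 2, 0); (0, 1, 1); (2, 0, 0))


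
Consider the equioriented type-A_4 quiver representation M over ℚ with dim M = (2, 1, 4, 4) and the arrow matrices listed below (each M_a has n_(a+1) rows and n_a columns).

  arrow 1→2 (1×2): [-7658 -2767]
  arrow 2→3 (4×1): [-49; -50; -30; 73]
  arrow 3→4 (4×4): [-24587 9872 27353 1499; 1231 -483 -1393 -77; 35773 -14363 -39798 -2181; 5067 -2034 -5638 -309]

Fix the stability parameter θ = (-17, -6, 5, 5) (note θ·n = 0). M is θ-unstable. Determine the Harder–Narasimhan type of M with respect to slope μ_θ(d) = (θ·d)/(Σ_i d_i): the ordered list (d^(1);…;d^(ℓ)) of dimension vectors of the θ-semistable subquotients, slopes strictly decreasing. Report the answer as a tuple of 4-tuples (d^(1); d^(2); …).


Via rank(M_{q-1}∘⋯∘M_p): M ≅ I[1,1], I[1,3], I[3,4]^3, I[4,4].
μ_θ-semistable layers: μ^(1)=5; μ^(2)=-6; μ^(3)=-17

((0, 0, 4, 4); (0, 1, 0, 0); (2, 0, 0, 0))


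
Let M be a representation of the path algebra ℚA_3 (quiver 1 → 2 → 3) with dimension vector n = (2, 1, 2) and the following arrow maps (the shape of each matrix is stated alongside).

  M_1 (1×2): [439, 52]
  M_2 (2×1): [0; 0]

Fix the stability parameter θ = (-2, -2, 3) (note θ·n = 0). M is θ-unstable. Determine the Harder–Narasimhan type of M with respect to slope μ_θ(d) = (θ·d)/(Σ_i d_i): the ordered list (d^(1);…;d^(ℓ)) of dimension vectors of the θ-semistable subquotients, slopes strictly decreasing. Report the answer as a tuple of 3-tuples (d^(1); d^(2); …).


Barcode: M ≅ I[1,1], I[1,2], I[3,3]^2. HN layers by μ_θ (2 steps, strictly decreasing):
  μ^(1)=3; μ^(2)=-2

((0, 0, 2); (2, 1, 0))


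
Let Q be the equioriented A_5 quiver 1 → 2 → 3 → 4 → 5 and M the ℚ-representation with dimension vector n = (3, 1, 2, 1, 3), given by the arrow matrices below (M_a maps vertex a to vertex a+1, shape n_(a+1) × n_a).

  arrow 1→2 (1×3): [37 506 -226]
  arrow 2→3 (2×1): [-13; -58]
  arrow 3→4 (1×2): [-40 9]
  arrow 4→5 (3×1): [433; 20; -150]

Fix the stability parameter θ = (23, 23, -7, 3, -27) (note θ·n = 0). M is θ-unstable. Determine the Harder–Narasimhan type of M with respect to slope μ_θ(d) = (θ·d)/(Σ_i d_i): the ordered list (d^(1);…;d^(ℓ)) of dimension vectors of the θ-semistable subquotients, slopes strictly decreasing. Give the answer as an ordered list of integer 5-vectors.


Interval decomposition of M: I[1,1]^2, I[1,5], I[3,3], I[5,5]^2.
HN type (ℓ=4): μ^(1)=23; μ^(2)=3; μ^(3)=-7; μ^(4)=-27

((2, 0, 0, 0, 0); (1, 1, 1, 1, 1); (0, 0, 1, 0, 0); (0, 0, 0, 0, 2))


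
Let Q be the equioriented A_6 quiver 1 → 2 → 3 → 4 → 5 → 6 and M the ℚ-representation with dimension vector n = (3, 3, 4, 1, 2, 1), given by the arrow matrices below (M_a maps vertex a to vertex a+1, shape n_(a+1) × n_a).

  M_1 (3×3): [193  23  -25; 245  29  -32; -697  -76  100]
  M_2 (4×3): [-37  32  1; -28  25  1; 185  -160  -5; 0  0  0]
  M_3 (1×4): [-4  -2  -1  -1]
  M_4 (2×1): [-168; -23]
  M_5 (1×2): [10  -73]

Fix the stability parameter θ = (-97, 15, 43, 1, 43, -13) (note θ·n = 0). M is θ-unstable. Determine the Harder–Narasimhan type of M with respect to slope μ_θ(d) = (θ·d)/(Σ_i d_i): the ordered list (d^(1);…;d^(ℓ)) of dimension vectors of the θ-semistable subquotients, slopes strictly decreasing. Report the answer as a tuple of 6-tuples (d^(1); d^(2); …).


Interval decomposition of M: I[1,2], I[1,3], I[1,6], I[3,3]^2, I[5,5].
HN type (ℓ=4): μ^(1)=43; μ^(2)=37/2; μ^(3)=15; μ^(4)=-97

((0, 0, 3, 0, 1, 0); (0, 0, 1, 1, 1, 1); (0, 3, 0, 0, 0, 0); (3, 0, 0, 0, 0, 0))


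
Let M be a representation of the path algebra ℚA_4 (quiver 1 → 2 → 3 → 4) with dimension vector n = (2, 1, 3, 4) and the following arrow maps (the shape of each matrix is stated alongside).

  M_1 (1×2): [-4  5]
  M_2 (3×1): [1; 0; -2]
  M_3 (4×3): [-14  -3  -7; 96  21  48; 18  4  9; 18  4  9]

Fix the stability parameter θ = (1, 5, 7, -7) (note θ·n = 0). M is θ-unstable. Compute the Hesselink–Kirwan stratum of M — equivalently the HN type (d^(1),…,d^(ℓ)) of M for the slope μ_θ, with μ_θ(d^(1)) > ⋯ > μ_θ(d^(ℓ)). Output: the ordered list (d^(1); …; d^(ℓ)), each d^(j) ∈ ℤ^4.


Via rank(M_{q-1}∘⋯∘M_p): M ≅ I[1,1], I[1,3], I[3,4]^2, I[4,4]^2.
μ_θ-semistable layers: μ^(1)=7; μ^(2)=5; μ^(3)=1; μ^(4)=0; μ^(5)=-7

((0, 0, 1, 0); (0, 1, 0, 0); (2, 0, 0, 0); (0, 0, 2, 2); (0, 0, 0, 2))


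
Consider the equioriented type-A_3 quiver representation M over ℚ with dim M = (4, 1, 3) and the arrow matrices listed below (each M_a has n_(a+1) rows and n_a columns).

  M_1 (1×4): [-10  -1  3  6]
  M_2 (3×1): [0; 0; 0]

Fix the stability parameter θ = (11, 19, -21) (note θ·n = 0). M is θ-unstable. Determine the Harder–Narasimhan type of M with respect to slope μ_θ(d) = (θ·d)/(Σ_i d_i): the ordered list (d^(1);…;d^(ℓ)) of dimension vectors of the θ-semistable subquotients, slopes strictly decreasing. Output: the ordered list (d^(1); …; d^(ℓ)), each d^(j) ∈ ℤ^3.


Interval decomposition of M: I[1,1]^3, I[1,2], I[3,3]^3.
HN type (ℓ=3): μ^(1)=19; μ^(2)=11; μ^(3)=-21

((0, 1, 0); (4, 0, 0); (0, 0, 3))


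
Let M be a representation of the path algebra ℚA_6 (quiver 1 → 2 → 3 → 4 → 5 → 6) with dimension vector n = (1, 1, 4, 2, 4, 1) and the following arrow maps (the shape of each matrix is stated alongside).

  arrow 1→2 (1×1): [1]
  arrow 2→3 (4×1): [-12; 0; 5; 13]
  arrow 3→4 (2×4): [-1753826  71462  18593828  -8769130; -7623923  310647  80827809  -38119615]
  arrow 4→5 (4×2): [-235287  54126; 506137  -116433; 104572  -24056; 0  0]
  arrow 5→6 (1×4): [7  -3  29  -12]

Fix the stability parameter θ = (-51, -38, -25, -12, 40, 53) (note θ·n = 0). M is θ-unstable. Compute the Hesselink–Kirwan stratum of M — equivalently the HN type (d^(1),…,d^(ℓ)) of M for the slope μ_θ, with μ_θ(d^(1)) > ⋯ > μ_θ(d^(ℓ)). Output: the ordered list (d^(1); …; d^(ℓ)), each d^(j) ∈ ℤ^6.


Interval decomposition of M: I[1,6], I[3,3]^2, I[3,5], I[5,5]^2.
HN type (ℓ=6): μ^(1)=53; μ^(2)=40; μ^(3)=-12; μ^(4)=-25; μ^(5)=-38; μ^(6)=-51

((0, 0, 0, 0, 0, 1); (0, 0, 0, 0, 4, 0); (0, 0, 0, 2, 0, 0); (0, 0, 4, 0, 0, 0); (0, 1, 0, 0, 0, 0); (1, 0, 0, 0, 0, 0))


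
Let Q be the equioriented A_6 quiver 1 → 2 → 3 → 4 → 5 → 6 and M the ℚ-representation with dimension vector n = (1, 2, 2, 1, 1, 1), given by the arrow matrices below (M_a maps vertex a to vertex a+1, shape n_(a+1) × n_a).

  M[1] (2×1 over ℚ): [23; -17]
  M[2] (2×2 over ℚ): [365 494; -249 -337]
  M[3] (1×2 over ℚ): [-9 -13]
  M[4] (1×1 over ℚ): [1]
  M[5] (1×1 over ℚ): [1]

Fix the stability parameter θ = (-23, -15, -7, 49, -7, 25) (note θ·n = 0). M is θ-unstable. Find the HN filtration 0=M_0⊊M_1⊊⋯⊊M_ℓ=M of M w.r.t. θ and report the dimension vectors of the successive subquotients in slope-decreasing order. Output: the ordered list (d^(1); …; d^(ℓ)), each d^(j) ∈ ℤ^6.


Via rank(M_{q-1}∘⋯∘M_p): M ≅ I[1,6], I[2,3].
μ_θ-semistable layers: μ^(1)=25; μ^(2)=21; μ^(3)=-7; μ^(4)=-15; μ^(5)=-23

((0, 0, 0, 0, 0, 1); (0, 0, 0, 1, 1, 0); (0, 0, 2, 0, 0, 0); (0, 2, 0, 0, 0, 0); (1, 0, 0, 0, 0, 0))


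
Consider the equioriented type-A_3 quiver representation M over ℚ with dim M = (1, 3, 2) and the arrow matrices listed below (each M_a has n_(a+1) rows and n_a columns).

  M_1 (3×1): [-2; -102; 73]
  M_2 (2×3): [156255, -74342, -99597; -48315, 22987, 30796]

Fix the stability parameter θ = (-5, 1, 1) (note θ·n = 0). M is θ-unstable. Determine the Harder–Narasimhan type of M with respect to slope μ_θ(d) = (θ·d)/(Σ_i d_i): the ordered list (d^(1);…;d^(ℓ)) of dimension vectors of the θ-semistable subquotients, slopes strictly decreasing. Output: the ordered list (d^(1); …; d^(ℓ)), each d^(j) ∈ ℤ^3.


Via rank(M_{q-1}∘⋯∘M_p): M ≅ I[1,3], I[2,2], I[2,3].
μ_θ-semistable layers: μ^(1)=1; μ^(2)=-5

((0, 3, 2); (1, 0, 0))


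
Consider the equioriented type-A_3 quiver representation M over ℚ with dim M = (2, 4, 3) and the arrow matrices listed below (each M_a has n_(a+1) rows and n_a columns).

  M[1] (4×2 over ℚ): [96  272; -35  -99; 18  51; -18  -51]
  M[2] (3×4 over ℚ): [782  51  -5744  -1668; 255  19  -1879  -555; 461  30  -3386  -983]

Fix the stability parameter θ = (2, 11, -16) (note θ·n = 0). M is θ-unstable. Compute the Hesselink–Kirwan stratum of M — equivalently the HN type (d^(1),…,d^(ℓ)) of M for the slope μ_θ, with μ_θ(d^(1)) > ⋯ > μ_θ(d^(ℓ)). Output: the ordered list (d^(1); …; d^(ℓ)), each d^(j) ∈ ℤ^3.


Barcode: M ≅ I[1,3]^2, I[2,2], I[2,3]. HN layers by μ_θ (3 steps, strictly decreasing):
  μ^(1)=11; μ^(2)=-1; μ^(3)=-5/2

((0, 1, 0); (2, 2, 2); (0, 1, 1))


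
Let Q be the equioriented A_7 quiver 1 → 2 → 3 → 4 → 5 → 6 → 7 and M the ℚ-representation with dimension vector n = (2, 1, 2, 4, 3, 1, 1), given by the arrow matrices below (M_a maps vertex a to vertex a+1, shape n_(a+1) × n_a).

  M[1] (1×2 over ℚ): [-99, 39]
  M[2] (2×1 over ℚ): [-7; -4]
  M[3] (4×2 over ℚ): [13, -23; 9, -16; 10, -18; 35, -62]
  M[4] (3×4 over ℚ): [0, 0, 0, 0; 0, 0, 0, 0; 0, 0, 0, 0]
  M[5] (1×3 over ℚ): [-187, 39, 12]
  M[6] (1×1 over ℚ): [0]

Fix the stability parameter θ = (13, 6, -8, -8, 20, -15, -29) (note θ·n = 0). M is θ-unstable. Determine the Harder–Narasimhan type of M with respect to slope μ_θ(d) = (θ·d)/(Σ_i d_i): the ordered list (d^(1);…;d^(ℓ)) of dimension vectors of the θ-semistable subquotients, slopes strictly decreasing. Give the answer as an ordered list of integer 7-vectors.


Barcode: M ≅ I[1,1], I[1,4], I[3,4], I[4,4]^2, I[5,5]^2, I[5,6], I[7,7]. HN layers by μ_θ (6 steps, strictly decreasing):
  μ^(1)=20; μ^(2)=13; μ^(3)=5/2; μ^(4)=3/4; μ^(5)=-8; μ^(6)=-29

((0, 0, 0, 0, 2, 0, 0); (1, 0, 0, 0, 0, 0, 0); (0, 0, 0, 0, 1, 1, 0); (1, 1, 1, 1, 0, 0, 0); (0, 0, 1, 3, 0, 0, 0); (0, 0, 0, 0, 0, 0, 1))


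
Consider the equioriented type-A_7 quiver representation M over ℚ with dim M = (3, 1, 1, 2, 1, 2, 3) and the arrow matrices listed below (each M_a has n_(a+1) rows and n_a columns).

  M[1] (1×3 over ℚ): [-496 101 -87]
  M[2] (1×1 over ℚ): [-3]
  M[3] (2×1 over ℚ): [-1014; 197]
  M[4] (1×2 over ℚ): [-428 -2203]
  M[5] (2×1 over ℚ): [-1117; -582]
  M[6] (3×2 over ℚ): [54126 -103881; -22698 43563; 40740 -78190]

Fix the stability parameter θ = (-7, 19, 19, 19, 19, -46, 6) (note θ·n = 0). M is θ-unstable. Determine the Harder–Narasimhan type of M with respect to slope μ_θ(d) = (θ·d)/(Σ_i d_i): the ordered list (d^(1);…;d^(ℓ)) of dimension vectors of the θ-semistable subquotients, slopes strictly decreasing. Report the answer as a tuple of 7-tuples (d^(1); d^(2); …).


Via rank(M_{q-1}∘⋯∘M_p): M ≅ I[1,1]^2, I[1,6], I[4,4], I[6,7], I[7,7]^2.
μ_θ-semistable layers: μ^(1)=19; μ^(2)=6; μ^(3)=-7; μ^(4)=-46

((0, 0, 0, 1, 0, 0, 0); (0, 1, 1, 1, 1, 1, 3); (3, 0, 0, 0, 0, 0, 0); (0, 0, 0, 0, 0, 1, 0))


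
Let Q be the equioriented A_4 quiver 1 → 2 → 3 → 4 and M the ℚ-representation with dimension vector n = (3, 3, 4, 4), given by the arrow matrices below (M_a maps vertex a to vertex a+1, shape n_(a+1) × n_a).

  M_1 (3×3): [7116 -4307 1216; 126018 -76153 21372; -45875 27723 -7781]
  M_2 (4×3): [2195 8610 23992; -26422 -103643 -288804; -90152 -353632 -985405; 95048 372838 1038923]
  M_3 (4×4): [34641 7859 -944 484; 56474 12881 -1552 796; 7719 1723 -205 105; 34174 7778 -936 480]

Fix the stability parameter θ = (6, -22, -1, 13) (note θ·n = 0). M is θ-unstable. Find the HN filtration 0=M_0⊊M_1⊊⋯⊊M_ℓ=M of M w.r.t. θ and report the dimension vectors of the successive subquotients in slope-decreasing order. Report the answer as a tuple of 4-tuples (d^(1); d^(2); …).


Barcode: M ≅ I[1,3], I[1,4]^2, I[3,4], I[4,4]. HN layers by μ_θ (3 steps, strictly decreasing):
  μ^(1)=13; μ^(2)=-1; μ^(3)=-8

((0, 0, 0, 4); (0, 0, 4, 0); (3, 3, 0, 0))


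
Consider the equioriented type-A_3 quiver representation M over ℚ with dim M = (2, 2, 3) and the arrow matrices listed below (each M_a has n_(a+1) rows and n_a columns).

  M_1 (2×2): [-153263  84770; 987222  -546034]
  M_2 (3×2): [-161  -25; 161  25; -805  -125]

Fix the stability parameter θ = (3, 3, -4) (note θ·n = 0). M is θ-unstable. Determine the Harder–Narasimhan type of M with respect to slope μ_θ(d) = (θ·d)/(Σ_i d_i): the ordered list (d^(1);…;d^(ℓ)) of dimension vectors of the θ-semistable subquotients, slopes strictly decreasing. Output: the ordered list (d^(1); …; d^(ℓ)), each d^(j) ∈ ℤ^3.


Via rank(M_{q-1}∘⋯∘M_p): M ≅ I[1,2], I[1,3], I[3,3]^2.
μ_θ-semistable layers: μ^(1)=3; μ^(2)=2/3; μ^(3)=-4

((1, 1, 0); (1, 1, 1); (0, 0, 2))


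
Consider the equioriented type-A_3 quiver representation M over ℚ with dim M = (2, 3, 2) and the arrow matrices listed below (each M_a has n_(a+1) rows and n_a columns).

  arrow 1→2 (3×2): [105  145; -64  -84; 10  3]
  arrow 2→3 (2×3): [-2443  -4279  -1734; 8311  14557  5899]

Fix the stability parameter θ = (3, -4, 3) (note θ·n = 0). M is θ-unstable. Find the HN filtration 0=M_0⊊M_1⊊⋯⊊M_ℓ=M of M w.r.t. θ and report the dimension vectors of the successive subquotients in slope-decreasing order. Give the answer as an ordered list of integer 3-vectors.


Via rank(M_{q-1}∘⋯∘M_p): M ≅ I[1,3]^2, I[2,2].
μ_θ-semistable layers: μ^(1)=3; μ^(2)=-1/2; μ^(3)=-4

((0, 0, 2); (2, 2, 0); (0, 1, 0))
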